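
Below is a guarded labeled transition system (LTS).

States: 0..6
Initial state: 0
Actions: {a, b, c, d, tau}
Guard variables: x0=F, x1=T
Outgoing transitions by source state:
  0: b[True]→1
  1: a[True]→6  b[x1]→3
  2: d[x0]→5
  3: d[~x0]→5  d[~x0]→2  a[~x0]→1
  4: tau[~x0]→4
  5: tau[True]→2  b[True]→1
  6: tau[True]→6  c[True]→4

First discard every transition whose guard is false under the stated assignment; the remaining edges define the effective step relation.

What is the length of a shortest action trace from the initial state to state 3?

Answer: 2

Trace:
Layered search for 3:
  Layer 0: {0}
  Layer 1: {1}
  Layer 2: {3,6}
depth(3)=2, e.g. b·b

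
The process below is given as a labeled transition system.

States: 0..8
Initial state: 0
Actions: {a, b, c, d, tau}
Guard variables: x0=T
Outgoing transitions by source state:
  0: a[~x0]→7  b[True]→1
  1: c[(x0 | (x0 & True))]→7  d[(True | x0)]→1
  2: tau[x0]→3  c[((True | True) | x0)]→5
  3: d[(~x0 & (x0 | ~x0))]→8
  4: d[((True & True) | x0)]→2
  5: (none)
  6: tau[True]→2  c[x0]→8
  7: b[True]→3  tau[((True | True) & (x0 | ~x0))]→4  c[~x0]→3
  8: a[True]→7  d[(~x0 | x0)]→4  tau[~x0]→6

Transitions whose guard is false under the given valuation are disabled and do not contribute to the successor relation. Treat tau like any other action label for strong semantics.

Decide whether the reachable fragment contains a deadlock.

Reachable = {0,1,2,3,4,5,7}
  0: b→1  [1 exit(s)]
  1: c→7  d→1  [2 exit(s)]
  2: c→5  tau→3  [2 exit(s)]
  3: ∅  [STUCK]
  4: d→2  [1 exit(s)]
  5: ∅  [STUCK]
  7: b→3  tau→4  [2 exit(s)]
trace reaching 3: b·c·b

Answer: DEADLOCK at state 3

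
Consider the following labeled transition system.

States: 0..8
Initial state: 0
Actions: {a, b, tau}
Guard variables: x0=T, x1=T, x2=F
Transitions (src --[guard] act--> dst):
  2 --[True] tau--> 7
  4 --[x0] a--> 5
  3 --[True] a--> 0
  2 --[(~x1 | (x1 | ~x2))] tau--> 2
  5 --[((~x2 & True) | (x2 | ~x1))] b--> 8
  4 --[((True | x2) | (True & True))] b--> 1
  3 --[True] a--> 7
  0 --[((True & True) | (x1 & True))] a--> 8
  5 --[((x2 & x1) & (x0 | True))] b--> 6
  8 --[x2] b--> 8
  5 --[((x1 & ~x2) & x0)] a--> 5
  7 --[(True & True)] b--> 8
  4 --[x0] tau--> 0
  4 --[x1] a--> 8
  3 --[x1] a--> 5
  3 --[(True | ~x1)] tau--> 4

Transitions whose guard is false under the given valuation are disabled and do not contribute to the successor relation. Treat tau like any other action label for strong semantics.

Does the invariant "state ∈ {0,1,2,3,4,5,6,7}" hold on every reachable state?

Safe = {0,1,2,3,4,5,6,7}
Reach set: {0,8}
  0: ok
  8: VIOLATES
witness against invariant: a → 8

Answer: INVARIANT VIOLATED at state 8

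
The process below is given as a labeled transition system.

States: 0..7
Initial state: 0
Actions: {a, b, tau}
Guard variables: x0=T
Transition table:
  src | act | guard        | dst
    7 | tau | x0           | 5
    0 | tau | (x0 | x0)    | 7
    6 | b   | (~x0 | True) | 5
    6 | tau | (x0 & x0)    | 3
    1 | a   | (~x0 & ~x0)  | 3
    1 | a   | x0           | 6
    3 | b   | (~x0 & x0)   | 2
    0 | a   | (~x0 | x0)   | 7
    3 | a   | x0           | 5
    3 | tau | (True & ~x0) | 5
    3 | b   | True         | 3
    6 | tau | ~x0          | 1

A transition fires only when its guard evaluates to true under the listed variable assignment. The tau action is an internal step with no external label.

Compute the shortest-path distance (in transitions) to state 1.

BFS to 1:
  Layer 0: {0}
  Layer 1: {7}
  Layer 2: {5}
1 never appears.

Answer: UNREACHABLE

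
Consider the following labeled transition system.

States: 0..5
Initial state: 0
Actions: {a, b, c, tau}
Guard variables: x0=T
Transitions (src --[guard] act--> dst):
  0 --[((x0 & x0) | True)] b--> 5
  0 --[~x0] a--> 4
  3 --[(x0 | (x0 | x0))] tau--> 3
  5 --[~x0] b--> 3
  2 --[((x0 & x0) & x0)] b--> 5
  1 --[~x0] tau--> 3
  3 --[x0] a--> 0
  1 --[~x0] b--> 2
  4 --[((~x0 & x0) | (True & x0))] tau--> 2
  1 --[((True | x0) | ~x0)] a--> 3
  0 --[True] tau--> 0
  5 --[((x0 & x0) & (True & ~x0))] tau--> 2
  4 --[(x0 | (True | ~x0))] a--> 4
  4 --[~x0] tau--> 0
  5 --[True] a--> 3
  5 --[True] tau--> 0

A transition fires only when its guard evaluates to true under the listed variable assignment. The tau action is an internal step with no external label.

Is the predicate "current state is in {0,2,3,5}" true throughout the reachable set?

Safe = {0,2,3,5}
Reachable = {0,3,5}
  0: ok
  3: ok
  5: ok

Answer: INVARIANT HOLDS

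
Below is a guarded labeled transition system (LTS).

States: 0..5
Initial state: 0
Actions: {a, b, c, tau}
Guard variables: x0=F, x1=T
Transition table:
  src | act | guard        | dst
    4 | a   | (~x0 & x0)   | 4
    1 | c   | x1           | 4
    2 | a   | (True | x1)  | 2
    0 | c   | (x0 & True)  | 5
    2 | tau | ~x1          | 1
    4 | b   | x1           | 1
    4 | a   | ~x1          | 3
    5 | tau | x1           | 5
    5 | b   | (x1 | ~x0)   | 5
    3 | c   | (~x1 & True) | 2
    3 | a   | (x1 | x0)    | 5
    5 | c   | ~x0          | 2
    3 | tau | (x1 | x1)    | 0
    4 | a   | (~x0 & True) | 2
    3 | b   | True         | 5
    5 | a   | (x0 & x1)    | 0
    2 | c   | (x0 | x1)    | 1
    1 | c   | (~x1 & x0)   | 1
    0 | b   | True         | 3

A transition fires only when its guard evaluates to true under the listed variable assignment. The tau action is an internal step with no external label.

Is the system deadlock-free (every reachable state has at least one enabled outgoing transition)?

Answer: DEADLOCK-FREE

Working:
Reachable = {0,1,2,3,4,5}
  0: b→3  [1 out]
  1: c→4  [1 out]
  2: a→2  c→1  [2 out]
  3: a→5  b→5  tau→0  [3 out]
  4: a→2  b→1  [2 out]
  5: b→5  c→2  tau→5  [3 out]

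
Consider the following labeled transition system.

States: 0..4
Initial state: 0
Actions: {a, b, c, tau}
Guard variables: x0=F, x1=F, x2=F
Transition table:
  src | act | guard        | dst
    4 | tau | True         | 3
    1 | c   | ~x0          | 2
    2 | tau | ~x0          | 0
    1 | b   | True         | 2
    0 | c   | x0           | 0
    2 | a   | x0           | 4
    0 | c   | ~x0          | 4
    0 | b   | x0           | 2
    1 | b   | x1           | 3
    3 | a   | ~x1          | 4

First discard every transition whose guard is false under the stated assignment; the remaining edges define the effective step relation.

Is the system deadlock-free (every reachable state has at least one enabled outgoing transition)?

R = {0,3,4}
  0: c→4  [1 out]
  3: a→4  [1 out]
  4: tau→3  [1 out]

Answer: DEADLOCK-FREE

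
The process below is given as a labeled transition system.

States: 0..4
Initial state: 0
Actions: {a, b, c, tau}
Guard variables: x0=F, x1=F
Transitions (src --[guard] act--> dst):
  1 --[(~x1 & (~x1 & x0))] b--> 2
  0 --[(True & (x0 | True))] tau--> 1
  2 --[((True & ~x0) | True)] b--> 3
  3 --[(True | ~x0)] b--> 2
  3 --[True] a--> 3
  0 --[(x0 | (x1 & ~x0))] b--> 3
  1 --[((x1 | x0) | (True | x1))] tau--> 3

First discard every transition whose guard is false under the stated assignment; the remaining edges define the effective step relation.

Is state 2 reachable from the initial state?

After dropping false guards: 5 live edges.
L0 = {0}
L1 = {1}  now seen {0,1}
L2 = {3}  now seen {0,1,3}
L3 = {2}  now seen {0,1,2,3}
R = {0,1,2,3}
Path to 2: tau·tau·b

Answer: REACHABLE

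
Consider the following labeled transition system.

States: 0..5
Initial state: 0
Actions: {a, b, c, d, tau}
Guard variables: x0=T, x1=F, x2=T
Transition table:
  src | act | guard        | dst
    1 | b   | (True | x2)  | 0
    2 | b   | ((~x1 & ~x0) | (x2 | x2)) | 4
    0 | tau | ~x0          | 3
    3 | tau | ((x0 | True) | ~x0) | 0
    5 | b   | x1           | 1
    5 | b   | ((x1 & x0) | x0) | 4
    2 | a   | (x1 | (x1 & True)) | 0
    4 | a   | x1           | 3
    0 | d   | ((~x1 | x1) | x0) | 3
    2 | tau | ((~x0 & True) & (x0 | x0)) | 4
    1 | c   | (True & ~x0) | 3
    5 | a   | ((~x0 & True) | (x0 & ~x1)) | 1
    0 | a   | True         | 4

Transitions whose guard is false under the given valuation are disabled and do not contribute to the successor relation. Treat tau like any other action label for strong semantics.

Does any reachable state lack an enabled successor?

Reachable = {0,3,4}
  0: a→4  d→3  [deg 2]
  3: tau→0  [deg 1]
  4: ∅  [STUCK]
Path to 4: a

Answer: DEADLOCK at state 4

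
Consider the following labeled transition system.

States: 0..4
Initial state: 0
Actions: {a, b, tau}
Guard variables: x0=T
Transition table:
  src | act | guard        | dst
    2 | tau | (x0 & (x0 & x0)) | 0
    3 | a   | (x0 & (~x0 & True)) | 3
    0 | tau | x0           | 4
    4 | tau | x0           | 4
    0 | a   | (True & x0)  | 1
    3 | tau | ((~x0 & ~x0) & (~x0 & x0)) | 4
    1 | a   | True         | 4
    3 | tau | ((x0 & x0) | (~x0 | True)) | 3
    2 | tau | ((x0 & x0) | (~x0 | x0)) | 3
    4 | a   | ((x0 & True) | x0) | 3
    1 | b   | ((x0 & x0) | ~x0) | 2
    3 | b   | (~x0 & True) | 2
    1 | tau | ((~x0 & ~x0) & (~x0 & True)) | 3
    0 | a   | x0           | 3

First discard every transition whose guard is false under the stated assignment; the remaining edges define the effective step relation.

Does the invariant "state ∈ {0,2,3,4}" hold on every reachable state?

Answer: INVARIANT VIOLATED at state 1

Working:
Inv-set: {0,2,3,4}
Reachable = {0,1,2,3,4}
  0: ok
  1: ✗ unsafe
  2: ok
  3: ok
  4: ok
reach 1 via a — violates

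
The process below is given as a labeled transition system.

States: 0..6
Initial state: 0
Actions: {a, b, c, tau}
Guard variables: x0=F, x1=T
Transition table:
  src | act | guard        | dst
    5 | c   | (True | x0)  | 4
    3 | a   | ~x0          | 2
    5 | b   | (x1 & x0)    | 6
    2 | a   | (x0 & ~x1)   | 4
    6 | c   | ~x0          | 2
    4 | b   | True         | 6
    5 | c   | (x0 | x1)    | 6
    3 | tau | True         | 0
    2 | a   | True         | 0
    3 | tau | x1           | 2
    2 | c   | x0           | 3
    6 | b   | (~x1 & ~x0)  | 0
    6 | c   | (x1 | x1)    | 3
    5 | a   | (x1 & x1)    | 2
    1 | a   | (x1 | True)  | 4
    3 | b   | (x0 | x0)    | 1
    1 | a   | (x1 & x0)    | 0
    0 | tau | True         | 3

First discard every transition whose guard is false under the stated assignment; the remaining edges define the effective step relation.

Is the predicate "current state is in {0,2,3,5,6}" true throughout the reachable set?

Inv-set: {0,2,3,5,6}
Reach set: {0,2,3}
  0: ✓
  2: ✓
  3: ✓

Answer: INVARIANT HOLDS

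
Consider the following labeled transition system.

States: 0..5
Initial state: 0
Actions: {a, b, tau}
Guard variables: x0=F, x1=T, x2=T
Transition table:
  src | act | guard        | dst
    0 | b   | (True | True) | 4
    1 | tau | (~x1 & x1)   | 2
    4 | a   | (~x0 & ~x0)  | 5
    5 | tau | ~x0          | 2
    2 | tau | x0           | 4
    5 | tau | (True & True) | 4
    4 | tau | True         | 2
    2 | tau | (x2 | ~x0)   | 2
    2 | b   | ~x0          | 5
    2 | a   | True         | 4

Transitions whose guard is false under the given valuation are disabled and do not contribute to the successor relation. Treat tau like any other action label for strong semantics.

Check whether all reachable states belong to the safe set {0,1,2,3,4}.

Allowed set {0,1,2,3,4}
Reachable = {0,2,4,5}
  0: ✓
  2: ✓
  4: ✓
  5: outside
witness against invariant: b·a → 5

Answer: INVARIANT VIOLATED at state 5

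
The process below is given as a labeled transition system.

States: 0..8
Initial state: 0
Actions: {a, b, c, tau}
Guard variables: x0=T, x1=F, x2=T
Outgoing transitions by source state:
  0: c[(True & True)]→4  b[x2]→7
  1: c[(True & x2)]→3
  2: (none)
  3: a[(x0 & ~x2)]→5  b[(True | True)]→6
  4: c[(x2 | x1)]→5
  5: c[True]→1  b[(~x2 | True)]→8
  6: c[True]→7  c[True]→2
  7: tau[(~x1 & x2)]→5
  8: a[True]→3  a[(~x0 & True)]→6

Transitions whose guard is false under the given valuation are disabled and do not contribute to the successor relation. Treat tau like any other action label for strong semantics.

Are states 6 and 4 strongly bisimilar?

Compute ~ classes (split until stable):
  π0 = {{0,1,2,3,4,5,6,7,8}}
  π1 = {{0,5},{1,4,6},{2},{3},{7},{8}}
  π2 = {{0},{1},{2},{3},{4},{5},{6},{7},{8}}
Fixed point at round 3; 9 class(es).
[6]={6}  [4]={4}

Answer: NOT BISIMILAR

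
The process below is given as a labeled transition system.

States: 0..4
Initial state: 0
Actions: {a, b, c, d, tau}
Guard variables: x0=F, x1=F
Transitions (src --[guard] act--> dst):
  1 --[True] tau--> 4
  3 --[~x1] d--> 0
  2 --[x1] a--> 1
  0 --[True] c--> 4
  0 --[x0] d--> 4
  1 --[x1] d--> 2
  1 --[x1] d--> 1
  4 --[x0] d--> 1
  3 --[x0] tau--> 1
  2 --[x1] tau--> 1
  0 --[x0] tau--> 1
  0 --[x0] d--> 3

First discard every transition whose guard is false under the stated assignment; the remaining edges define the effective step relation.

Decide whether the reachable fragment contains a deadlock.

Reachable = {0,4}
  0: c→4  [1 out]
  4: ∅  [no exit]
witness 4: c

Answer: DEADLOCK at state 4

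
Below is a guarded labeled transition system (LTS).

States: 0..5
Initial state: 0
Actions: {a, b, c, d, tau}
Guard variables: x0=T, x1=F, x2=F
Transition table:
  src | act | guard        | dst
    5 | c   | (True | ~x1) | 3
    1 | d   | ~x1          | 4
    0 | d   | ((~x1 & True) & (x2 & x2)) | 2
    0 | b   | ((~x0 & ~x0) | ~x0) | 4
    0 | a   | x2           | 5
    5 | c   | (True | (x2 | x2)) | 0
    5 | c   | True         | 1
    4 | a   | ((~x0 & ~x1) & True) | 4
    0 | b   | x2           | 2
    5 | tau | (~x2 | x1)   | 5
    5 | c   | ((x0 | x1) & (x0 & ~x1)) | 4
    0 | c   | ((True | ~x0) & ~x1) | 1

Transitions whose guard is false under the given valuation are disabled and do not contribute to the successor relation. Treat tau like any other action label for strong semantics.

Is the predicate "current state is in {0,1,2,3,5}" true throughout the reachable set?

Allowed set {0,1,2,3,5}
R = {0,1,4}
  0: ✓
  1: ✓
  4: outside
reach 4 via c·d — violates

Answer: INVARIANT VIOLATED at state 4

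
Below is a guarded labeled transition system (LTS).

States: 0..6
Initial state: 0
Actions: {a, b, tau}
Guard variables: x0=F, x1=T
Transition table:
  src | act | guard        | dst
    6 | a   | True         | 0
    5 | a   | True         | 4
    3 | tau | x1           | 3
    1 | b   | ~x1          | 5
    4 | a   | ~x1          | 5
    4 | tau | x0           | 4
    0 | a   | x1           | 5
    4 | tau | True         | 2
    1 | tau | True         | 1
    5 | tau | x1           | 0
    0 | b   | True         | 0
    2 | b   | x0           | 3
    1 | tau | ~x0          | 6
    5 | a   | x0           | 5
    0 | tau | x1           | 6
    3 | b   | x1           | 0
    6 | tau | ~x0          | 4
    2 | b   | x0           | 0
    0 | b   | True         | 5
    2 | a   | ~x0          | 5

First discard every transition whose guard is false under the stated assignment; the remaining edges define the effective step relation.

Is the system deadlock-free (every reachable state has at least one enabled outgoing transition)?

Reachable = {0,2,4,5,6}
  0: a→5  b→0  b→5  tau→6  [deg 4]
  2: a→5  [deg 1]
  4: tau→2  [deg 1]
  5: a→4  tau→0  [deg 2]
  6: a→0  tau→4  [deg 2]

Answer: DEADLOCK-FREE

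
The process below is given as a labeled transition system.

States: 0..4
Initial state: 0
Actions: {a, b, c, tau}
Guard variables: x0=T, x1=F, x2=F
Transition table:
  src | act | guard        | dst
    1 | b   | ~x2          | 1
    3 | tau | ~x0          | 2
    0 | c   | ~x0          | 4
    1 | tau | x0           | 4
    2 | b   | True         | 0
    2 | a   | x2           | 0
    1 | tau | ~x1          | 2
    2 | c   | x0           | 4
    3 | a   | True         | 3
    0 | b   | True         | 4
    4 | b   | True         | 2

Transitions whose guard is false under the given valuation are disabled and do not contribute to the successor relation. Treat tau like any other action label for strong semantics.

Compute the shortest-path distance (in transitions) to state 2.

Layered search for 2:
  depth 0: {0}
  depth 1: {4}
  depth 2: {2}
first hit 2 at d=2 via b·b

Answer: 2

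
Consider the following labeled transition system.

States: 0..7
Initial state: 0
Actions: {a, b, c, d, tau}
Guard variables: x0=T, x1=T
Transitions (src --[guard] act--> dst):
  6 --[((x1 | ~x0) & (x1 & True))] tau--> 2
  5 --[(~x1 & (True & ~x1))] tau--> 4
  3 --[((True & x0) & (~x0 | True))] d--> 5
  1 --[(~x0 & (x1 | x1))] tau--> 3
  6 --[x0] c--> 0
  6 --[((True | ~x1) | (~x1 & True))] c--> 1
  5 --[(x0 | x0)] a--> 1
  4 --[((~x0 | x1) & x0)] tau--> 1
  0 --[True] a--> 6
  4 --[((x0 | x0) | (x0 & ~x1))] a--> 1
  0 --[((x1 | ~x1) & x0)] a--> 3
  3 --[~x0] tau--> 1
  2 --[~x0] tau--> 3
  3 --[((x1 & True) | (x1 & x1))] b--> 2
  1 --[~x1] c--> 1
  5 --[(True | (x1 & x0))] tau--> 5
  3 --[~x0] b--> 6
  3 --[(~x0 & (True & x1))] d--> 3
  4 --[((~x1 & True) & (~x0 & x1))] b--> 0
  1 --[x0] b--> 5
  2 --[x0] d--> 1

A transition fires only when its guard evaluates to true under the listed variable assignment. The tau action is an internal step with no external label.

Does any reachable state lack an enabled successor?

Reach set: {0,1,2,3,5,6}
  0: a→3  a→6  [deg 2]
  1: b→5  [deg 1]
  2: d→1  [deg 1]
  3: b→2  d→5  [deg 2]
  5: a→1  tau→5  [deg 2]
  6: c→0  c→1  tau→2  [deg 3]

Answer: DEADLOCK-FREE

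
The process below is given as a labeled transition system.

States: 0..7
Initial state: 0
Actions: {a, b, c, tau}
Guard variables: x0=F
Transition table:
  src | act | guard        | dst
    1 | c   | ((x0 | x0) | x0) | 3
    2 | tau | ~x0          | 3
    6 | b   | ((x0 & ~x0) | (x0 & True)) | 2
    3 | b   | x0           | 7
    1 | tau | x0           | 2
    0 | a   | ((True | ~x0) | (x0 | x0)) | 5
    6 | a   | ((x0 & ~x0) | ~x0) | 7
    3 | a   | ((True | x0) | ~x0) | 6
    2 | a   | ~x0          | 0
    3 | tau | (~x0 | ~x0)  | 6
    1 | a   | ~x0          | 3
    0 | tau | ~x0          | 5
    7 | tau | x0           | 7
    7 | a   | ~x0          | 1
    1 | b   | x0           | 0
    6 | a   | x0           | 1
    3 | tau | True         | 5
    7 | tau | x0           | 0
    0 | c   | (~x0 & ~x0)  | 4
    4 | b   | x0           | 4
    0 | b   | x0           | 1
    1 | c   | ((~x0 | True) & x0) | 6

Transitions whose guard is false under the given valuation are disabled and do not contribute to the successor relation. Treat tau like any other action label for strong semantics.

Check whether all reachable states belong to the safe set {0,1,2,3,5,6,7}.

Answer: INVARIANT VIOLATED at state 4

Trace:
Inv-set: {0,1,2,3,5,6,7}
Reachable = {0,4,5}
  0: ✓
  4: ✗ unsafe
  5: ✓
counterexample path to 4: c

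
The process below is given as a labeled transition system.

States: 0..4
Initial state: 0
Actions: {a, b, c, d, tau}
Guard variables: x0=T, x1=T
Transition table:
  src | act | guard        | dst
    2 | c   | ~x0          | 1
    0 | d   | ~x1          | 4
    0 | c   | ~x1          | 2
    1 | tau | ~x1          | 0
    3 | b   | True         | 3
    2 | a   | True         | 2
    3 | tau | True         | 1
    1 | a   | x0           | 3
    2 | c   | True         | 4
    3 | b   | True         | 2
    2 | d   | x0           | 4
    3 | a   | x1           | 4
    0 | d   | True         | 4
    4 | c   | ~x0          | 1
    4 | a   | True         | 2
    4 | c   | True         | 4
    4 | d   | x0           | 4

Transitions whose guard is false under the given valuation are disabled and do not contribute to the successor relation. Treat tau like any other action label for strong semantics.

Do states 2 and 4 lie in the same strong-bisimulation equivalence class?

Refine partition for ~:
  P[0] = {{0,1,2,3,4}}
  P[1] = {{0},{1},{2,4},{3}}
Fixed point at round 2; 4 class(es).
class of 2: {2,4}; class of 4: {2,4}

Answer: BISIMILAR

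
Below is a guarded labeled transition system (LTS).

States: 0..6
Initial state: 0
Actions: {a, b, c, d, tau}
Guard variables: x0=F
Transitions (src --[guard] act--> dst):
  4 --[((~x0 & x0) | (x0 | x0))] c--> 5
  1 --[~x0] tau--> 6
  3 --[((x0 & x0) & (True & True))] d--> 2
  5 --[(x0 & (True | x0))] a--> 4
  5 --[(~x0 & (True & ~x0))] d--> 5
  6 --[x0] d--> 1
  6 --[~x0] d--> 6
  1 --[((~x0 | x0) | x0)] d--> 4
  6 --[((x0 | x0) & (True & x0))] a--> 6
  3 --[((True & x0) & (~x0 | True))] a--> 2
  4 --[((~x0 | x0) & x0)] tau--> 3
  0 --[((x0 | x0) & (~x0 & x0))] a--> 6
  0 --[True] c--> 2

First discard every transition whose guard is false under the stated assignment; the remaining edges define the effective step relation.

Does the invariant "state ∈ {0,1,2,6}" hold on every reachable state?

Answer: INVARIANT HOLDS

Trace:
Inv-set: {0,1,2,6}
Reach set: {0,2}
  0: safe
  2: safe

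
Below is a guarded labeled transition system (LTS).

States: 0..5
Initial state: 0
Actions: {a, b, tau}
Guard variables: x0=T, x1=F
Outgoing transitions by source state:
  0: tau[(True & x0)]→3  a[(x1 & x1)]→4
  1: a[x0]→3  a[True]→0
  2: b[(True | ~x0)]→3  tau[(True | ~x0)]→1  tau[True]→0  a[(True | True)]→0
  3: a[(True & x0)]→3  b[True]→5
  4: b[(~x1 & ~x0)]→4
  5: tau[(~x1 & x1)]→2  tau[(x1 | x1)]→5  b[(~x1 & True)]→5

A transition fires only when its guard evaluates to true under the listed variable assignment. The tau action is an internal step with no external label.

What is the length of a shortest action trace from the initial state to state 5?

BFS to 5:
  L0 = {0}
  L1 = {3}
  L2 = {5}
first hit 5 at d=2 via tau·b

Answer: 2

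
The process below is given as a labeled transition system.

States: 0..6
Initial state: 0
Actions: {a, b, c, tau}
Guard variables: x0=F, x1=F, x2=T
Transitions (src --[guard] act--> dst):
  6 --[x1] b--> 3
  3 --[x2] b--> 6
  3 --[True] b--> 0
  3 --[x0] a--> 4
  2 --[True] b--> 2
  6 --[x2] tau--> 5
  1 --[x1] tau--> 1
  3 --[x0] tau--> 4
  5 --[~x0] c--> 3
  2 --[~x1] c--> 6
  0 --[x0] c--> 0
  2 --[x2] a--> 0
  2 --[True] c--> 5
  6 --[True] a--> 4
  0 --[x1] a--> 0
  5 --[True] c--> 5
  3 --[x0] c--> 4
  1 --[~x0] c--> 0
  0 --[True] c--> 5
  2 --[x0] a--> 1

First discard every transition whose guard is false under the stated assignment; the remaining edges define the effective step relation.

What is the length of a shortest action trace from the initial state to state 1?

BFS to 1:
  Layer 0: {0}
  Layer 1: {5}
  Layer 2: {3}
  Layer 3: {6}
  Layer 4: {4}
1 never appears.

Answer: UNREACHABLE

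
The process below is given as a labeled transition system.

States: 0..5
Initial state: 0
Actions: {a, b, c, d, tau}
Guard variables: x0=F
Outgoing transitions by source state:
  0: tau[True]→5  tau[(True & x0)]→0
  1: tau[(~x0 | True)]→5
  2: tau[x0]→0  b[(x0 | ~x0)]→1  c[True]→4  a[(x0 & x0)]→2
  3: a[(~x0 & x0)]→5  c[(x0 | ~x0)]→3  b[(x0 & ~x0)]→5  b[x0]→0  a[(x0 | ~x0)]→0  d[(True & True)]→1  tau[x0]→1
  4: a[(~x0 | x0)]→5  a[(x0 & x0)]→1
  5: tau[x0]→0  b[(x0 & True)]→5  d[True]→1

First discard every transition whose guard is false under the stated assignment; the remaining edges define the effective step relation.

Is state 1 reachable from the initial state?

After dropping false guards: 9 live edges.
L0 = {0}
L1 = {5}  cumulative {0,5}
L2 = {1}  cumulative {0,1,5}
Reachable = {0,1,5}
Path to 1: tau·d

Answer: REACHABLE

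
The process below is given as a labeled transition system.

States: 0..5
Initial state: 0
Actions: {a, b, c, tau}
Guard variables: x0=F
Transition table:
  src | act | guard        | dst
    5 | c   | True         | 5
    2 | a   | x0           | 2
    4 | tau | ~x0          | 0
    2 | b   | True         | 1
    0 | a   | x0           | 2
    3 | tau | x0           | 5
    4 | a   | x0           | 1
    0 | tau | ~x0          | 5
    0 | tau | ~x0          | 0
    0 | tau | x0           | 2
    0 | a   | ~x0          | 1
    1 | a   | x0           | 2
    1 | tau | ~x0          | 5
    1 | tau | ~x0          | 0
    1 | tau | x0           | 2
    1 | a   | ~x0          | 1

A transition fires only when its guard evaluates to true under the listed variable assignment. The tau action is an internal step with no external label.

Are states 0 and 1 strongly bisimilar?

Answer: BISIMILAR

Analysis:
Bisimulation quotient by refinement:
  π0 = {{0,1,2,3,4,5}}
  π1 = {{0,1},{2},{3},{4},{5}}
Fixed point at round 2; 5 class(es).
0∈{0,1}, 1∈{0,1}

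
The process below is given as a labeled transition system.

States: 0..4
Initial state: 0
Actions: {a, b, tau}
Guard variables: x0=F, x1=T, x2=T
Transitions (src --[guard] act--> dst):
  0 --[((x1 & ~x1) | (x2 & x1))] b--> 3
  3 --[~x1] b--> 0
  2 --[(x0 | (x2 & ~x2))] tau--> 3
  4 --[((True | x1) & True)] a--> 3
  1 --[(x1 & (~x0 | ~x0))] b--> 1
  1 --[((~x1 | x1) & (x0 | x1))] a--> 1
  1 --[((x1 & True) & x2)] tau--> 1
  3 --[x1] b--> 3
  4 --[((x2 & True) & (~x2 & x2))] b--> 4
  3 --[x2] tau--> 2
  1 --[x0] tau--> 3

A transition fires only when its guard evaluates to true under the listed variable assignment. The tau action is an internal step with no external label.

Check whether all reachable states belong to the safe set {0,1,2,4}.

Answer: INVARIANT VIOLATED at state 3

Analysis:
Allowed set {0,1,2,4}
Reach set: {0,2,3}
  0: safe
  2: safe
  3: VIOLATES
witness against invariant: b → 3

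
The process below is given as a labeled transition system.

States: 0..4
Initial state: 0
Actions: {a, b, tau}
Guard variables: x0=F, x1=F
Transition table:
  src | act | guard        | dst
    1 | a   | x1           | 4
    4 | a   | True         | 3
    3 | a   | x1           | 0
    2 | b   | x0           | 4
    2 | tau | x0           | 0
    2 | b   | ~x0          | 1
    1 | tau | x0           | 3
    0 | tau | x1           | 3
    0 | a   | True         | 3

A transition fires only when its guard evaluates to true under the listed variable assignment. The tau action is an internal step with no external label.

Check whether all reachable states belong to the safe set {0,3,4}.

Answer: INVARIANT HOLDS

Working:
Allowed set {0,3,4}
Reachable = {0,3}
  0: ok
  3: ok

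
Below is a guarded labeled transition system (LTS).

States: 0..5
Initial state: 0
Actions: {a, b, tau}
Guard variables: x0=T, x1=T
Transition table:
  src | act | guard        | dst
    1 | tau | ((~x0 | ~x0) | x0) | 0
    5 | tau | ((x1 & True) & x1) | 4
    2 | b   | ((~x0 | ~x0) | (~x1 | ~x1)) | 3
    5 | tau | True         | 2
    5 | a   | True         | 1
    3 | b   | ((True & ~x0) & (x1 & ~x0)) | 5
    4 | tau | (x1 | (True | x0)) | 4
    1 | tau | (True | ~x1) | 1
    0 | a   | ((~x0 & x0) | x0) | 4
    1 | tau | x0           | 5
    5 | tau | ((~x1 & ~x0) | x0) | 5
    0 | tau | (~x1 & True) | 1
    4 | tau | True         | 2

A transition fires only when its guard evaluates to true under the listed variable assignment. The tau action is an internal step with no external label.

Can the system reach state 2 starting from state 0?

After dropping false guards: 10 live edges.
L0 = {0}
L1 = {4}  total {0,4}
L2 = {2}  total {0,2,4}
Reach set: {0,2,4}
witness 2: a·tau

Answer: REACHABLE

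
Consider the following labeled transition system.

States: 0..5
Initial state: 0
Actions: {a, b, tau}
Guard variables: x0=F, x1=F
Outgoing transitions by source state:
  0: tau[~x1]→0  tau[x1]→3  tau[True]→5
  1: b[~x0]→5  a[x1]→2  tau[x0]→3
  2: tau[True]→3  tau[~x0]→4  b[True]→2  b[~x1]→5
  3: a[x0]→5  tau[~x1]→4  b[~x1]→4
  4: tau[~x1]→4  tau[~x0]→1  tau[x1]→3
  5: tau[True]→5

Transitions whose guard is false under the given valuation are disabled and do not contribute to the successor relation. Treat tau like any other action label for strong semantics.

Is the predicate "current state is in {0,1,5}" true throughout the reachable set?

Answer: INVARIANT HOLDS

Trace:
Safe = {0,1,5}
R = {0,5}
  0: ✓
  5: ✓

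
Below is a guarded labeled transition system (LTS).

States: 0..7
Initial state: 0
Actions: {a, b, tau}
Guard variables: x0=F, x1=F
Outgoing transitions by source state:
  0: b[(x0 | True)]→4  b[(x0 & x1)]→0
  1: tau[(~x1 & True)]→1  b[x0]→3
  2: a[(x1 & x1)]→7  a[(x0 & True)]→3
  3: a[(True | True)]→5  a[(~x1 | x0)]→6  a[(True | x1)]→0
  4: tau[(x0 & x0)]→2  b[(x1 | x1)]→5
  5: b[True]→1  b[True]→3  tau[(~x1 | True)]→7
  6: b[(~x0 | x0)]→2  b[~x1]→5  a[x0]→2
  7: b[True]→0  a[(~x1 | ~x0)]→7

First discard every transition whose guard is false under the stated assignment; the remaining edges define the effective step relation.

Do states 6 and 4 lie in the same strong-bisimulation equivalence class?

Compute ~ classes (split until stable):
  round 0: {{0,1,2,3,4,5,6,7}}
  round 1: {{0,6},{1},{2,4},{3},{5},{7}}
  round 2: {{0},{1},{2,4},{3},{5},{6},{7}}
stable after 3 split(s): 7 block(s)
class of 6: {6}; class of 4: {2,4}

Answer: NOT BISIMILAR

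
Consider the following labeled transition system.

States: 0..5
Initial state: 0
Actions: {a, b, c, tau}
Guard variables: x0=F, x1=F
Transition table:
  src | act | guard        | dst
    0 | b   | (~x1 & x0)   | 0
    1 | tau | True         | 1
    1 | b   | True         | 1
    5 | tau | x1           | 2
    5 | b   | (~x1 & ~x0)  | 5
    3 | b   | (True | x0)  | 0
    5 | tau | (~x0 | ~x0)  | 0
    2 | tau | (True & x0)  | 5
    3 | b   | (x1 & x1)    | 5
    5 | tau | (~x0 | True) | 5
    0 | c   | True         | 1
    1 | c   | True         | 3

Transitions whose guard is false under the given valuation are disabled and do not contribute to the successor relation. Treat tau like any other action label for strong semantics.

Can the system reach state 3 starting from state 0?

Guard filter leaves 8 enabled edge(s).
Layer 0: {0}
Layer 1: {1}  now seen {0,1}
Layer 2: {3}  now seen {0,1,3}
R = {0,1,3}
Path to 3: c·c

Answer: REACHABLE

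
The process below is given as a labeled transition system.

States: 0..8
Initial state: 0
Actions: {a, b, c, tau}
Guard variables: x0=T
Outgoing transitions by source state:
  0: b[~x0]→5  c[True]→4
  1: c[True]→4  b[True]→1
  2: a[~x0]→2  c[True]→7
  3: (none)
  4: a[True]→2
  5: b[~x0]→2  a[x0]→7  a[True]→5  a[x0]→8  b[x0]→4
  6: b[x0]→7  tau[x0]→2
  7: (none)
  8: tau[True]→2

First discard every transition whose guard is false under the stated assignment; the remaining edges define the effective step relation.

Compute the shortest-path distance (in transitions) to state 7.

Breadth-first toward 7:
  L0 = {0}
  L1 = {4}
  L2 = {2}
  L3 = {7}
depth(7)=3, e.g. c·a·c

Answer: 3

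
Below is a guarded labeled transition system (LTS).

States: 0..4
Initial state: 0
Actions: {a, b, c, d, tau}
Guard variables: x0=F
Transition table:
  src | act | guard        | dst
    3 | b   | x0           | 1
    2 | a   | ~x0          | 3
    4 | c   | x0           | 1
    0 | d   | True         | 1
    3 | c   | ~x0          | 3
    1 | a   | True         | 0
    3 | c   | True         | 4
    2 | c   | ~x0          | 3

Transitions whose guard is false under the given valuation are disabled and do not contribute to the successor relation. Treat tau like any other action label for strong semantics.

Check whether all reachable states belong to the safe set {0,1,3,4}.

Answer: INVARIANT HOLDS

Analysis:
Allowed set {0,1,3,4}
R = {0,1}
  0: ✓
  1: ✓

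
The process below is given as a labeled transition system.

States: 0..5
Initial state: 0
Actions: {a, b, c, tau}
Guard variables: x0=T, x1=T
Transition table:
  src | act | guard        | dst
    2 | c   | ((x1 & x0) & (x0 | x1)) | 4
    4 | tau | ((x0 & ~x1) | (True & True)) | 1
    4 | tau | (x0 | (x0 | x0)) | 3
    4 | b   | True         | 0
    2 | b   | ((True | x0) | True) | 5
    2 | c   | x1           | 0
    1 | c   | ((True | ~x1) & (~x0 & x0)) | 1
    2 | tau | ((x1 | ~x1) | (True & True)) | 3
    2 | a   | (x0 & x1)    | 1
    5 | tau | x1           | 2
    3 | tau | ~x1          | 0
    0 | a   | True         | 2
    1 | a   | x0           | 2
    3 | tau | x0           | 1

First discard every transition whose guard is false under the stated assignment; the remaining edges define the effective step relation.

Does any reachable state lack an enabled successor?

R = {0,1,2,3,4,5}
  0: a→2  [deg 1]
  1: a→2  [deg 1]
  2: a→1  b→5  c→0  c→4  tau→3  [deg 5]
  3: tau→1  [deg 1]
  4: b→0  tau→1  tau→3  [deg 3]
  5: tau→2  [deg 1]

Answer: DEADLOCK-FREE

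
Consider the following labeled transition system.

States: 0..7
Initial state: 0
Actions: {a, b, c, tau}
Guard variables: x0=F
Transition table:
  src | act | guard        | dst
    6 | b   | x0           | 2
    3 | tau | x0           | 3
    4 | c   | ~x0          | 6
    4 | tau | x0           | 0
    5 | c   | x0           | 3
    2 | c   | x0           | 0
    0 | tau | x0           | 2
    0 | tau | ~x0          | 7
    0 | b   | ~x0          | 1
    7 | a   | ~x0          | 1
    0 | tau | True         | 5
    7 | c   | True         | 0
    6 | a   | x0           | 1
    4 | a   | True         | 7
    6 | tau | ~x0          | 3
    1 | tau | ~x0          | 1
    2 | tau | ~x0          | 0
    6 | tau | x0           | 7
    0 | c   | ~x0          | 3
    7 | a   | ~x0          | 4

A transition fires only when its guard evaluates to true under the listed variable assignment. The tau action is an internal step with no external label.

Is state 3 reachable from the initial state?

Guard filter leaves 12 enabled edge(s).
Layer 0: {0}
Layer 1: {1,3,5,7}  now seen {0,1,3,5,7}
Layer 2: {4}  now seen {0,1,3,4,5,7}
Layer 3: {6}  now seen {0,1,3,4,5,6,7}
Reachable = {0,1,3,4,5,6,7}
trace reaching 3: c

Answer: REACHABLE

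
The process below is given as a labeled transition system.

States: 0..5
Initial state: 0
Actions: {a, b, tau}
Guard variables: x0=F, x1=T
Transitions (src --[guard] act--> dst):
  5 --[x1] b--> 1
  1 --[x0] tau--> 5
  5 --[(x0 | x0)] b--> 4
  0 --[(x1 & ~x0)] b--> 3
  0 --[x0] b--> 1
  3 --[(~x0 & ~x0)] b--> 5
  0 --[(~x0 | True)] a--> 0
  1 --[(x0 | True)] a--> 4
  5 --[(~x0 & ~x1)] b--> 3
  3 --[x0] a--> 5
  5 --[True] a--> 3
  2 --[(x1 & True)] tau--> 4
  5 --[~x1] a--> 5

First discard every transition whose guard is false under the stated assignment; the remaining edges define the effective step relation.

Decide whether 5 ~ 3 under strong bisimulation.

Answer: NOT BISIMILAR

Trace:
Bisimulation quotient by refinement:
  round 0: {{0,1,2,3,4,5}}
  round 1: {{0,5},{1},{2},{3},{4}}
  round 2: {{0},{1},{2},{3},{4},{5}}
6 equivalence class(es) (converged in 3)
[5]={5}  [3]={3}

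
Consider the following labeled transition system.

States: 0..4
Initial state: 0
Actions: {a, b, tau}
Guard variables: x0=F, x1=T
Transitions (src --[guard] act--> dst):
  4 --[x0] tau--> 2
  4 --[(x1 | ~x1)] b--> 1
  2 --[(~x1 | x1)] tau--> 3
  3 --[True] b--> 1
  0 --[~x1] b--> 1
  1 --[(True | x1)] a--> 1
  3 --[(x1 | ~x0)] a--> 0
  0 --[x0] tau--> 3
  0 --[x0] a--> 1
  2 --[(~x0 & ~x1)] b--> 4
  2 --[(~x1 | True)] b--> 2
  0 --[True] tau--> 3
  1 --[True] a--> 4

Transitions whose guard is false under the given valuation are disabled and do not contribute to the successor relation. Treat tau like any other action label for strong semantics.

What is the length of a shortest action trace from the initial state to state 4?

Answer: 3

Trace:
Layered search for 4:
  depth 0: {0}
  depth 1: {3}
  depth 2: {1}
  depth 3: {4}
4 enters at depth 3; path tau·b·a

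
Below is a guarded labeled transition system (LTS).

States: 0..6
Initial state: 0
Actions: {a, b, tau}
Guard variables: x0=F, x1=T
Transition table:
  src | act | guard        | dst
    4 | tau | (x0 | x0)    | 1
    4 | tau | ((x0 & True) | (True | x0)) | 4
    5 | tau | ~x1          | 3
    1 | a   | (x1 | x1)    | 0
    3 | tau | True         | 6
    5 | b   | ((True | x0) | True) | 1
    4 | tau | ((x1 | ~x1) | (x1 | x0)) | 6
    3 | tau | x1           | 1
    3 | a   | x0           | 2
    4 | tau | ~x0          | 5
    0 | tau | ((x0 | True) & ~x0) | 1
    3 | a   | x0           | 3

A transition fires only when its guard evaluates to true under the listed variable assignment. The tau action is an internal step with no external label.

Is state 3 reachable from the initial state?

After dropping false guards: 8 live edges.
Layer 0: {0}
Layer 1: {1}  cumulative {0,1}
Reach set: {0,1}

Answer: UNREACHABLE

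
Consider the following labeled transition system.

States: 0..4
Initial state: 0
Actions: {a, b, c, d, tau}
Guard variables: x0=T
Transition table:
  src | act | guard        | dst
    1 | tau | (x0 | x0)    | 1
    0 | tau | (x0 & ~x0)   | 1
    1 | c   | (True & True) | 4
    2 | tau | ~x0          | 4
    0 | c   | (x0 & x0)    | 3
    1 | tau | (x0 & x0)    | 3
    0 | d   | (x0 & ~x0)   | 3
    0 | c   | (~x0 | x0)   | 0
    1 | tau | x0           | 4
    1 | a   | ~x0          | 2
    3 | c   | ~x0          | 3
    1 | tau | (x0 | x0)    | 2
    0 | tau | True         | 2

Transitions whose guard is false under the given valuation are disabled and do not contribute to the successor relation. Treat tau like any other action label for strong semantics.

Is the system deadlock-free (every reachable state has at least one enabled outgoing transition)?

R = {0,2,3}
  0: c→0  c→3  tau→2  [3 exit(s)]
  2: ∅  [STUCK]
  3: ∅  [STUCK]
witness 2: tau

Answer: DEADLOCK at state 2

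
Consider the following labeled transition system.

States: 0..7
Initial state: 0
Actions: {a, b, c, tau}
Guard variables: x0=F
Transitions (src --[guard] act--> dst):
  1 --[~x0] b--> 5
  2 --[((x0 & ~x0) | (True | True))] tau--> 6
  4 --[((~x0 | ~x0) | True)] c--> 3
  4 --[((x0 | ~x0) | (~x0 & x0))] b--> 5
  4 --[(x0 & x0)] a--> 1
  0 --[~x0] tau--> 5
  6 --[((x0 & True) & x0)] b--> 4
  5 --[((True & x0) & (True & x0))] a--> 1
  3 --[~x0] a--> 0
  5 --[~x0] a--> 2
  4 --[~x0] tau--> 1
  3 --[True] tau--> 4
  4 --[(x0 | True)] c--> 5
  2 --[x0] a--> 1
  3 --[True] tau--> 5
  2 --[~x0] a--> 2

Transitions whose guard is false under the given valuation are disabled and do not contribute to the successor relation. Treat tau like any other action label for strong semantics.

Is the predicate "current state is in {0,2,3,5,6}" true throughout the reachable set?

Inv-set: {0,2,3,5,6}
Reach set: {0,2,5,6}
  0: ✓
  2: ✓
  5: ✓
  6: ✓

Answer: INVARIANT HOLDS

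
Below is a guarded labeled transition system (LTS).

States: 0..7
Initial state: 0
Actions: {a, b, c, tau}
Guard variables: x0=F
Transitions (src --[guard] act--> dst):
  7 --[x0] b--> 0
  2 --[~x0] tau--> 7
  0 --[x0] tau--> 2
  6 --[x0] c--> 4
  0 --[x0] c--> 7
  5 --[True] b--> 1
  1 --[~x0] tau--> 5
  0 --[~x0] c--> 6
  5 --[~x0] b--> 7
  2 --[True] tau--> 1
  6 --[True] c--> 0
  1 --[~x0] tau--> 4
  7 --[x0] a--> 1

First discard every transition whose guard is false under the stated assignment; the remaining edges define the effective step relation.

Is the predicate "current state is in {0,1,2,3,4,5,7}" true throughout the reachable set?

Answer: INVARIANT VIOLATED at state 6

Trace:
Inv-set: {0,1,2,3,4,5,7}
R = {0,6}
  0: ✓
  6: ✗ unsafe
witness against invariant: c → 6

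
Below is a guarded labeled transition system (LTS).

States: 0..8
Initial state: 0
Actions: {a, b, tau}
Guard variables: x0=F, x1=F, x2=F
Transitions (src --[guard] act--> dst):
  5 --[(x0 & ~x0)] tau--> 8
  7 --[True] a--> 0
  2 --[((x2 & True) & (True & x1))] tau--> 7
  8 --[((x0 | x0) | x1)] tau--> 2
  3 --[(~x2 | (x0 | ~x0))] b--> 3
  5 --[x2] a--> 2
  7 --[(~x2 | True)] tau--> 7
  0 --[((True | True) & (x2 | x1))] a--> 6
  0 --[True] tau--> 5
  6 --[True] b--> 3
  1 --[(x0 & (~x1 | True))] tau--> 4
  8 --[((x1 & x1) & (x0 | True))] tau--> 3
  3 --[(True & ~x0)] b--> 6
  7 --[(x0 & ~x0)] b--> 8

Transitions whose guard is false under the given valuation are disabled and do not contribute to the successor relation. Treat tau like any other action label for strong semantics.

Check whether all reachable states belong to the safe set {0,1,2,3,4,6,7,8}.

Answer: INVARIANT VIOLATED at state 5

Analysis:
Safe = {0,1,2,3,4,6,7,8}
R = {0,5}
  0: ok
  5: ✗ unsafe
counterexample path to 5: tau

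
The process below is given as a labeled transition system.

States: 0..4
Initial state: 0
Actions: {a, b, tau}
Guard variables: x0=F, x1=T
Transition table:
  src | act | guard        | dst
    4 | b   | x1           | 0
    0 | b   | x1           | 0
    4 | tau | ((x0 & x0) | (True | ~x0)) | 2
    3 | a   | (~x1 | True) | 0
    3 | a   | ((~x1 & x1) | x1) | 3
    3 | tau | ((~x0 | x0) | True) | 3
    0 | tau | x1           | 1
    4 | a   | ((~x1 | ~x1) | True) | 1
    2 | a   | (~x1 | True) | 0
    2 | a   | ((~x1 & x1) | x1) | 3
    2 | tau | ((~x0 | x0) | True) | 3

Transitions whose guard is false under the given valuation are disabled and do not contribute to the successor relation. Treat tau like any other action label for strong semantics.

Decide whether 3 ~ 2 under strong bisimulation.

Bisimulation quotient by refinement:
  round 0: {{0,1,2,3,4}}
  round 1: {{0},{1},{2,3},{4}}
stable after 2 split(s): 4 block(s)
class of 3: {2,3}; class of 2: {2,3}

Answer: BISIMILAR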